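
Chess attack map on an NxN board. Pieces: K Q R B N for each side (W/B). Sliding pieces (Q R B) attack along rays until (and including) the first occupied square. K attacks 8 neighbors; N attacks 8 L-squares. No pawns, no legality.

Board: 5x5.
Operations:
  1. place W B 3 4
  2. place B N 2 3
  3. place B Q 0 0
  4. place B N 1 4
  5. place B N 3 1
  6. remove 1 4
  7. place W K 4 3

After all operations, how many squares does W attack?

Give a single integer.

Answer: 7

Derivation:
Op 1: place WB@(3,4)
Op 2: place BN@(2,3)
Op 3: place BQ@(0,0)
Op 4: place BN@(1,4)
Op 5: place BN@(3,1)
Op 6: remove (1,4)
Op 7: place WK@(4,3)
Per-piece attacks for W:
  WB@(3,4): attacks (4,3) (2,3) [ray(1,-1) blocked at (4,3); ray(-1,-1) blocked at (2,3)]
  WK@(4,3): attacks (4,4) (4,2) (3,3) (3,4) (3,2)
Union (7 distinct): (2,3) (3,2) (3,3) (3,4) (4,2) (4,3) (4,4)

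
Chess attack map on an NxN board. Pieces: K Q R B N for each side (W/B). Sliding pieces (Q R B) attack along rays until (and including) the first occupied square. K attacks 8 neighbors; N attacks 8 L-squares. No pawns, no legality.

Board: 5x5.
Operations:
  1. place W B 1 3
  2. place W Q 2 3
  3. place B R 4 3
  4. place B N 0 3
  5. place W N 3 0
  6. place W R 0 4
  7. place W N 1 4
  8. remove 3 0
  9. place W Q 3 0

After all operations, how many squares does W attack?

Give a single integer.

Answer: 20

Derivation:
Op 1: place WB@(1,3)
Op 2: place WQ@(2,3)
Op 3: place BR@(4,3)
Op 4: place BN@(0,3)
Op 5: place WN@(3,0)
Op 6: place WR@(0,4)
Op 7: place WN@(1,4)
Op 8: remove (3,0)
Op 9: place WQ@(3,0)
Per-piece attacks for W:
  WR@(0,4): attacks (0,3) (1,4) [ray(0,-1) blocked at (0,3); ray(1,0) blocked at (1,4)]
  WB@(1,3): attacks (2,4) (2,2) (3,1) (4,0) (0,4) (0,2) [ray(-1,1) blocked at (0,4)]
  WN@(1,4): attacks (2,2) (3,3) (0,2)
  WQ@(2,3): attacks (2,4) (2,2) (2,1) (2,0) (3,3) (4,3) (1,3) (3,4) (3,2) (4,1) (1,4) (1,2) (0,1) [ray(1,0) blocked at (4,3); ray(-1,0) blocked at (1,3); ray(-1,1) blocked at (1,4)]
  WQ@(3,0): attacks (3,1) (3,2) (3,3) (3,4) (4,0) (2,0) (1,0) (0,0) (4,1) (2,1) (1,2) (0,3) [ray(-1,1) blocked at (0,3)]
Union (20 distinct): (0,0) (0,1) (0,2) (0,3) (0,4) (1,0) (1,2) (1,3) (1,4) (2,0) (2,1) (2,2) (2,4) (3,1) (3,2) (3,3) (3,4) (4,0) (4,1) (4,3)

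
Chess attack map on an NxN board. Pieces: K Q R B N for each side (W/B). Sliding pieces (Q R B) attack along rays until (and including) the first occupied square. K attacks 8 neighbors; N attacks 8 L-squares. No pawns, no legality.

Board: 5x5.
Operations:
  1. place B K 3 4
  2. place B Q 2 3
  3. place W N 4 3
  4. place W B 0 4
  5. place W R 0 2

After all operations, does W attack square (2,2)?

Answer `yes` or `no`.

Answer: yes

Derivation:
Op 1: place BK@(3,4)
Op 2: place BQ@(2,3)
Op 3: place WN@(4,3)
Op 4: place WB@(0,4)
Op 5: place WR@(0,2)
Per-piece attacks for W:
  WR@(0,2): attacks (0,3) (0,4) (0,1) (0,0) (1,2) (2,2) (3,2) (4,2) [ray(0,1) blocked at (0,4)]
  WB@(0,4): attacks (1,3) (2,2) (3,1) (4,0)
  WN@(4,3): attacks (2,4) (3,1) (2,2)
W attacks (2,2): yes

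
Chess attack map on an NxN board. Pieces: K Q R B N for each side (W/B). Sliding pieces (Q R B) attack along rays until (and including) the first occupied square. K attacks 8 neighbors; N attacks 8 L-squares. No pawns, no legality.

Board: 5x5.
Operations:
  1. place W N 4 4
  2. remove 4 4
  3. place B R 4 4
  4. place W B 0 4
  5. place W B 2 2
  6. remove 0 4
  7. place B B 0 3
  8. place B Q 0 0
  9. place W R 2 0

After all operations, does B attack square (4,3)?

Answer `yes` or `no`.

Op 1: place WN@(4,4)
Op 2: remove (4,4)
Op 3: place BR@(4,4)
Op 4: place WB@(0,4)
Op 5: place WB@(2,2)
Op 6: remove (0,4)
Op 7: place BB@(0,3)
Op 8: place BQ@(0,0)
Op 9: place WR@(2,0)
Per-piece attacks for B:
  BQ@(0,0): attacks (0,1) (0,2) (0,3) (1,0) (2,0) (1,1) (2,2) [ray(0,1) blocked at (0,3); ray(1,0) blocked at (2,0); ray(1,1) blocked at (2,2)]
  BB@(0,3): attacks (1,4) (1,2) (2,1) (3,0)
  BR@(4,4): attacks (4,3) (4,2) (4,1) (4,0) (3,4) (2,4) (1,4) (0,4)
B attacks (4,3): yes

Answer: yes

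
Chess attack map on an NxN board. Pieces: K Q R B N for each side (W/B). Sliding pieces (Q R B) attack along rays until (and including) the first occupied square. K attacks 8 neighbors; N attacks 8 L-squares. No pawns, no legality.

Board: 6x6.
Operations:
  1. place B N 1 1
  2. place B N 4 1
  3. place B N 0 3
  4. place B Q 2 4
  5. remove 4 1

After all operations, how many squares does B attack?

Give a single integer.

Answer: 22

Derivation:
Op 1: place BN@(1,1)
Op 2: place BN@(4,1)
Op 3: place BN@(0,3)
Op 4: place BQ@(2,4)
Op 5: remove (4,1)
Per-piece attacks for B:
  BN@(0,3): attacks (1,5) (2,4) (1,1) (2,2)
  BN@(1,1): attacks (2,3) (3,2) (0,3) (3,0)
  BQ@(2,4): attacks (2,5) (2,3) (2,2) (2,1) (2,0) (3,4) (4,4) (5,4) (1,4) (0,4) (3,5) (3,3) (4,2) (5,1) (1,5) (1,3) (0,2)
Union (22 distinct): (0,2) (0,3) (0,4) (1,1) (1,3) (1,4) (1,5) (2,0) (2,1) (2,2) (2,3) (2,4) (2,5) (3,0) (3,2) (3,3) (3,4) (3,5) (4,2) (4,4) (5,1) (5,4)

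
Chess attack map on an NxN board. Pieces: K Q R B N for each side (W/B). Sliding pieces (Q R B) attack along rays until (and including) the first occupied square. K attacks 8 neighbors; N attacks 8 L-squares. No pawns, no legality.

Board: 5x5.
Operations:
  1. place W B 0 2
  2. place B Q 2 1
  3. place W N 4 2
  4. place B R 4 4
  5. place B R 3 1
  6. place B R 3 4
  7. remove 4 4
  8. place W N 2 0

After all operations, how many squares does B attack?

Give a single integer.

Op 1: place WB@(0,2)
Op 2: place BQ@(2,1)
Op 3: place WN@(4,2)
Op 4: place BR@(4,4)
Op 5: place BR@(3,1)
Op 6: place BR@(3,4)
Op 7: remove (4,4)
Op 8: place WN@(2,0)
Per-piece attacks for B:
  BQ@(2,1): attacks (2,2) (2,3) (2,4) (2,0) (3,1) (1,1) (0,1) (3,2) (4,3) (3,0) (1,2) (0,3) (1,0) [ray(0,-1) blocked at (2,0); ray(1,0) blocked at (3,1)]
  BR@(3,1): attacks (3,2) (3,3) (3,4) (3,0) (4,1) (2,1) [ray(0,1) blocked at (3,4); ray(-1,0) blocked at (2,1)]
  BR@(3,4): attacks (3,3) (3,2) (3,1) (4,4) (2,4) (1,4) (0,4) [ray(0,-1) blocked at (3,1)]
Union (20 distinct): (0,1) (0,3) (0,4) (1,0) (1,1) (1,2) (1,4) (2,0) (2,1) (2,2) (2,3) (2,4) (3,0) (3,1) (3,2) (3,3) (3,4) (4,1) (4,3) (4,4)

Answer: 20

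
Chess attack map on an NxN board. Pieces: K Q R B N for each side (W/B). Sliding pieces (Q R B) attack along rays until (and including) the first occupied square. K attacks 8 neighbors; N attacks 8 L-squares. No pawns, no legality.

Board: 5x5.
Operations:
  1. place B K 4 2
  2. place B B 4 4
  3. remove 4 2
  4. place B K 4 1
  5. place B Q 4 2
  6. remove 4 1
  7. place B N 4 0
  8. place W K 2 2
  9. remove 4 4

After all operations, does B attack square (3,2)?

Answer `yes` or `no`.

Answer: yes

Derivation:
Op 1: place BK@(4,2)
Op 2: place BB@(4,4)
Op 3: remove (4,2)
Op 4: place BK@(4,1)
Op 5: place BQ@(4,2)
Op 6: remove (4,1)
Op 7: place BN@(4,0)
Op 8: place WK@(2,2)
Op 9: remove (4,4)
Per-piece attacks for B:
  BN@(4,0): attacks (3,2) (2,1)
  BQ@(4,2): attacks (4,3) (4,4) (4,1) (4,0) (3,2) (2,2) (3,3) (2,4) (3,1) (2,0) [ray(0,-1) blocked at (4,0); ray(-1,0) blocked at (2,2)]
B attacks (3,2): yes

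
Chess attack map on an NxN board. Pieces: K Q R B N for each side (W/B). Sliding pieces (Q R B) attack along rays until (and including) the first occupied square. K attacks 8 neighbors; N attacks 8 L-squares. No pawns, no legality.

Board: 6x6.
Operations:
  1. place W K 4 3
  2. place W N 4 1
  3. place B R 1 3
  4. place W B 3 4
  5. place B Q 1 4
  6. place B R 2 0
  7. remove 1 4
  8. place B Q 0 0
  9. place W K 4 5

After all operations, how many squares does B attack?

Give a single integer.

Answer: 24

Derivation:
Op 1: place WK@(4,3)
Op 2: place WN@(4,1)
Op 3: place BR@(1,3)
Op 4: place WB@(3,4)
Op 5: place BQ@(1,4)
Op 6: place BR@(2,0)
Op 7: remove (1,4)
Op 8: place BQ@(0,0)
Op 9: place WK@(4,5)
Per-piece attacks for B:
  BQ@(0,0): attacks (0,1) (0,2) (0,3) (0,4) (0,5) (1,0) (2,0) (1,1) (2,2) (3,3) (4,4) (5,5) [ray(1,0) blocked at (2,0)]
  BR@(1,3): attacks (1,4) (1,5) (1,2) (1,1) (1,0) (2,3) (3,3) (4,3) (0,3) [ray(1,0) blocked at (4,3)]
  BR@(2,0): attacks (2,1) (2,2) (2,3) (2,4) (2,5) (3,0) (4,0) (5,0) (1,0) (0,0) [ray(-1,0) blocked at (0,0)]
Union (24 distinct): (0,0) (0,1) (0,2) (0,3) (0,4) (0,5) (1,0) (1,1) (1,2) (1,4) (1,5) (2,0) (2,1) (2,2) (2,3) (2,4) (2,5) (3,0) (3,3) (4,0) (4,3) (4,4) (5,0) (5,5)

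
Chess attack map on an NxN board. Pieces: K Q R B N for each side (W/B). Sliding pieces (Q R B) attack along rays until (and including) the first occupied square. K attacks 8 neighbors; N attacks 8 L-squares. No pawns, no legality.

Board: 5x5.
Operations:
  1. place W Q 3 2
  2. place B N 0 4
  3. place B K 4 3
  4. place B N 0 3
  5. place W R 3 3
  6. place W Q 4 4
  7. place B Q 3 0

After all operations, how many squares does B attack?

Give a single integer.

Answer: 18

Derivation:
Op 1: place WQ@(3,2)
Op 2: place BN@(0,4)
Op 3: place BK@(4,3)
Op 4: place BN@(0,3)
Op 5: place WR@(3,3)
Op 6: place WQ@(4,4)
Op 7: place BQ@(3,0)
Per-piece attacks for B:
  BN@(0,3): attacks (2,4) (1,1) (2,2)
  BN@(0,4): attacks (1,2) (2,3)
  BQ@(3,0): attacks (3,1) (3,2) (4,0) (2,0) (1,0) (0,0) (4,1) (2,1) (1,2) (0,3) [ray(0,1) blocked at (3,2); ray(-1,1) blocked at (0,3)]
  BK@(4,3): attacks (4,4) (4,2) (3,3) (3,4) (3,2)
Union (18 distinct): (0,0) (0,3) (1,0) (1,1) (1,2) (2,0) (2,1) (2,2) (2,3) (2,4) (3,1) (3,2) (3,3) (3,4) (4,0) (4,1) (4,2) (4,4)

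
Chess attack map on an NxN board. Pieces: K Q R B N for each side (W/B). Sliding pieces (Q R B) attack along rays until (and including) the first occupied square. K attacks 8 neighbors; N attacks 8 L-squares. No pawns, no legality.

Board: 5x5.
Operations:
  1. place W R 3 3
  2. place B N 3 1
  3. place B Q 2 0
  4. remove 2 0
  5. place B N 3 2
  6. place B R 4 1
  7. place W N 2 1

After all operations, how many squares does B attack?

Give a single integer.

Answer: 12

Derivation:
Op 1: place WR@(3,3)
Op 2: place BN@(3,1)
Op 3: place BQ@(2,0)
Op 4: remove (2,0)
Op 5: place BN@(3,2)
Op 6: place BR@(4,1)
Op 7: place WN@(2,1)
Per-piece attacks for B:
  BN@(3,1): attacks (4,3) (2,3) (1,2) (1,0)
  BN@(3,2): attacks (4,4) (2,4) (1,3) (4,0) (2,0) (1,1)
  BR@(4,1): attacks (4,2) (4,3) (4,4) (4,0) (3,1) [ray(-1,0) blocked at (3,1)]
Union (12 distinct): (1,0) (1,1) (1,2) (1,3) (2,0) (2,3) (2,4) (3,1) (4,0) (4,2) (4,3) (4,4)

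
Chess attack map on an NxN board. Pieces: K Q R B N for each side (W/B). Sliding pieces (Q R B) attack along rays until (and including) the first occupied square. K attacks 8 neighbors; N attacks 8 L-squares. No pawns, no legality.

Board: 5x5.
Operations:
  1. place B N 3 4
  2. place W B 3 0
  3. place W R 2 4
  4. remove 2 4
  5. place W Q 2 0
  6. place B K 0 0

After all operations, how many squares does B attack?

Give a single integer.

Answer: 6

Derivation:
Op 1: place BN@(3,4)
Op 2: place WB@(3,0)
Op 3: place WR@(2,4)
Op 4: remove (2,4)
Op 5: place WQ@(2,0)
Op 6: place BK@(0,0)
Per-piece attacks for B:
  BK@(0,0): attacks (0,1) (1,0) (1,1)
  BN@(3,4): attacks (4,2) (2,2) (1,3)
Union (6 distinct): (0,1) (1,0) (1,1) (1,3) (2,2) (4,2)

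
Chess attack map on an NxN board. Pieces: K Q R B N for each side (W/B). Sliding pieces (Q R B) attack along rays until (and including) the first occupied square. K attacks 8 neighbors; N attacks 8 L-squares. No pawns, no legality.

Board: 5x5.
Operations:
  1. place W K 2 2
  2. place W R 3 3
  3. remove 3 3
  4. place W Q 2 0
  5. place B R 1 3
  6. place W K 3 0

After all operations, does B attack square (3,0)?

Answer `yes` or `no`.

Op 1: place WK@(2,2)
Op 2: place WR@(3,3)
Op 3: remove (3,3)
Op 4: place WQ@(2,0)
Op 5: place BR@(1,3)
Op 6: place WK@(3,0)
Per-piece attacks for B:
  BR@(1,3): attacks (1,4) (1,2) (1,1) (1,0) (2,3) (3,3) (4,3) (0,3)
B attacks (3,0): no

Answer: no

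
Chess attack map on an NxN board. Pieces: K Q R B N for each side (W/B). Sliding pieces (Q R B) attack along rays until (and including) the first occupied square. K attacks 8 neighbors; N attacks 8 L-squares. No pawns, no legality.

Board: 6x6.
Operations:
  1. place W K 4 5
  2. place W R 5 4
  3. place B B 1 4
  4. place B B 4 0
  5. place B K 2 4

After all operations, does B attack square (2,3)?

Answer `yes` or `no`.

Answer: yes

Derivation:
Op 1: place WK@(4,5)
Op 2: place WR@(5,4)
Op 3: place BB@(1,4)
Op 4: place BB@(4,0)
Op 5: place BK@(2,4)
Per-piece attacks for B:
  BB@(1,4): attacks (2,5) (2,3) (3,2) (4,1) (5,0) (0,5) (0,3)
  BK@(2,4): attacks (2,5) (2,3) (3,4) (1,4) (3,5) (3,3) (1,5) (1,3)
  BB@(4,0): attacks (5,1) (3,1) (2,2) (1,3) (0,4)
B attacks (2,3): yes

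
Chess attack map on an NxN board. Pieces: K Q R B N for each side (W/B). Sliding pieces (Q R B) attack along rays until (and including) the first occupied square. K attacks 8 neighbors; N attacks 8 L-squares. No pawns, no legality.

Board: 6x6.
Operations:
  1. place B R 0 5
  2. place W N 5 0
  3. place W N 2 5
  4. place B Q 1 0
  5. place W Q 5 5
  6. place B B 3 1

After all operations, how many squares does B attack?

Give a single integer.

Answer: 22

Derivation:
Op 1: place BR@(0,5)
Op 2: place WN@(5,0)
Op 3: place WN@(2,5)
Op 4: place BQ@(1,0)
Op 5: place WQ@(5,5)
Op 6: place BB@(3,1)
Per-piece attacks for B:
  BR@(0,5): attacks (0,4) (0,3) (0,2) (0,1) (0,0) (1,5) (2,5) [ray(1,0) blocked at (2,5)]
  BQ@(1,0): attacks (1,1) (1,2) (1,3) (1,4) (1,5) (2,0) (3,0) (4,0) (5,0) (0,0) (2,1) (3,2) (4,3) (5,4) (0,1) [ray(1,0) blocked at (5,0)]
  BB@(3,1): attacks (4,2) (5,3) (4,0) (2,2) (1,3) (0,4) (2,0)
Union (22 distinct): (0,0) (0,1) (0,2) (0,3) (0,4) (1,1) (1,2) (1,3) (1,4) (1,5) (2,0) (2,1) (2,2) (2,5) (3,0) (3,2) (4,0) (4,2) (4,3) (5,0) (5,3) (5,4)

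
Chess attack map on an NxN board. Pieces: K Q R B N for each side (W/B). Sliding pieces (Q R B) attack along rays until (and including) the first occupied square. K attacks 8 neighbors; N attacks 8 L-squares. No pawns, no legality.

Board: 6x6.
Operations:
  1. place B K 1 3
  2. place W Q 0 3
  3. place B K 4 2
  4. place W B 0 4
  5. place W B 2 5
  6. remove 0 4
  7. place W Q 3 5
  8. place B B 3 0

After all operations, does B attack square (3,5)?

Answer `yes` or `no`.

Op 1: place BK@(1,3)
Op 2: place WQ@(0,3)
Op 3: place BK@(4,2)
Op 4: place WB@(0,4)
Op 5: place WB@(2,5)
Op 6: remove (0,4)
Op 7: place WQ@(3,5)
Op 8: place BB@(3,0)
Per-piece attacks for B:
  BK@(1,3): attacks (1,4) (1,2) (2,3) (0,3) (2,4) (2,2) (0,4) (0,2)
  BB@(3,0): attacks (4,1) (5,2) (2,1) (1,2) (0,3) [ray(-1,1) blocked at (0,3)]
  BK@(4,2): attacks (4,3) (4,1) (5,2) (3,2) (5,3) (5,1) (3,3) (3,1)
B attacks (3,5): no

Answer: no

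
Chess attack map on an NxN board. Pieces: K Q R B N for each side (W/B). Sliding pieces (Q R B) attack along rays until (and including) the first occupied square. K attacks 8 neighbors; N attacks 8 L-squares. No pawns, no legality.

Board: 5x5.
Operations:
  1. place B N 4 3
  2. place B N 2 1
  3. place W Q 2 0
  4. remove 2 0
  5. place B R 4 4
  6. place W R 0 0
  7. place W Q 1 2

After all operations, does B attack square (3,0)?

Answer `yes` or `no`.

Answer: no

Derivation:
Op 1: place BN@(4,3)
Op 2: place BN@(2,1)
Op 3: place WQ@(2,0)
Op 4: remove (2,0)
Op 5: place BR@(4,4)
Op 6: place WR@(0,0)
Op 7: place WQ@(1,2)
Per-piece attacks for B:
  BN@(2,1): attacks (3,3) (4,2) (1,3) (0,2) (4,0) (0,0)
  BN@(4,3): attacks (2,4) (3,1) (2,2)
  BR@(4,4): attacks (4,3) (3,4) (2,4) (1,4) (0,4) [ray(0,-1) blocked at (4,3)]
B attacks (3,0): no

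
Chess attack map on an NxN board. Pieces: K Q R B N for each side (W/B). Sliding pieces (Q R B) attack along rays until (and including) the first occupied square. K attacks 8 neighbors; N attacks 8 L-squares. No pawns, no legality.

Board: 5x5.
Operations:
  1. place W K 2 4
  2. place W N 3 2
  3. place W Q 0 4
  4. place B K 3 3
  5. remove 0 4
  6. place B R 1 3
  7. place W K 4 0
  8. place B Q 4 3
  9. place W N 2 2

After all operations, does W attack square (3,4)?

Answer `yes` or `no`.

Op 1: place WK@(2,4)
Op 2: place WN@(3,2)
Op 3: place WQ@(0,4)
Op 4: place BK@(3,3)
Op 5: remove (0,4)
Op 6: place BR@(1,3)
Op 7: place WK@(4,0)
Op 8: place BQ@(4,3)
Op 9: place WN@(2,2)
Per-piece attacks for W:
  WN@(2,2): attacks (3,4) (4,3) (1,4) (0,3) (3,0) (4,1) (1,0) (0,1)
  WK@(2,4): attacks (2,3) (3,4) (1,4) (3,3) (1,3)
  WN@(3,2): attacks (4,4) (2,4) (1,3) (4,0) (2,0) (1,1)
  WK@(4,0): attacks (4,1) (3,0) (3,1)
W attacks (3,4): yes

Answer: yes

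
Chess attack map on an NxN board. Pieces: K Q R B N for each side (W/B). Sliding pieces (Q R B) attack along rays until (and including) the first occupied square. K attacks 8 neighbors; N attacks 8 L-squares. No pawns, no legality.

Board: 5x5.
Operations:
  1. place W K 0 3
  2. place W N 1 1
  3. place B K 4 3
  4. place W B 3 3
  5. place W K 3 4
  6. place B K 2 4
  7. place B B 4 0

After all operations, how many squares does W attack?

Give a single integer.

Answer: 16

Derivation:
Op 1: place WK@(0,3)
Op 2: place WN@(1,1)
Op 3: place BK@(4,3)
Op 4: place WB@(3,3)
Op 5: place WK@(3,4)
Op 6: place BK@(2,4)
Op 7: place BB@(4,0)
Per-piece attacks for W:
  WK@(0,3): attacks (0,4) (0,2) (1,3) (1,4) (1,2)
  WN@(1,1): attacks (2,3) (3,2) (0,3) (3,0)
  WB@(3,3): attacks (4,4) (4,2) (2,4) (2,2) (1,1) [ray(-1,1) blocked at (2,4); ray(-1,-1) blocked at (1,1)]
  WK@(3,4): attacks (3,3) (4,4) (2,4) (4,3) (2,3)
Union (16 distinct): (0,2) (0,3) (0,4) (1,1) (1,2) (1,3) (1,4) (2,2) (2,3) (2,4) (3,0) (3,2) (3,3) (4,2) (4,3) (4,4)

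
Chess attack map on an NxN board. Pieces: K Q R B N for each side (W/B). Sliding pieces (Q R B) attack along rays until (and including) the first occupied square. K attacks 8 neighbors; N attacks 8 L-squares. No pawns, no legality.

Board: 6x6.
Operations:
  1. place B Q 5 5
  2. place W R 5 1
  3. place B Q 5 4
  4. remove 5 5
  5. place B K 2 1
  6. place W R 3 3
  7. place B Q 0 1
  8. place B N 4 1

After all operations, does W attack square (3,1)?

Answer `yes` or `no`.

Op 1: place BQ@(5,5)
Op 2: place WR@(5,1)
Op 3: place BQ@(5,4)
Op 4: remove (5,5)
Op 5: place BK@(2,1)
Op 6: place WR@(3,3)
Op 7: place BQ@(0,1)
Op 8: place BN@(4,1)
Per-piece attacks for W:
  WR@(3,3): attacks (3,4) (3,5) (3,2) (3,1) (3,0) (4,3) (5,3) (2,3) (1,3) (0,3)
  WR@(5,1): attacks (5,2) (5,3) (5,4) (5,0) (4,1) [ray(0,1) blocked at (5,4); ray(-1,0) blocked at (4,1)]
W attacks (3,1): yes

Answer: yes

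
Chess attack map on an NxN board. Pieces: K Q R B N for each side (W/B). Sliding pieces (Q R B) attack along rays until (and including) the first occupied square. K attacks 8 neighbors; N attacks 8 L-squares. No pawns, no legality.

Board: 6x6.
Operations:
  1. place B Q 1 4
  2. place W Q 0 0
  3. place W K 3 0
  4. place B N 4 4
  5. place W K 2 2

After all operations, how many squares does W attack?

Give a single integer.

Answer: 19

Derivation:
Op 1: place BQ@(1,4)
Op 2: place WQ@(0,0)
Op 3: place WK@(3,0)
Op 4: place BN@(4,4)
Op 5: place WK@(2,2)
Per-piece attacks for W:
  WQ@(0,0): attacks (0,1) (0,2) (0,3) (0,4) (0,5) (1,0) (2,0) (3,0) (1,1) (2,2) [ray(1,0) blocked at (3,0); ray(1,1) blocked at (2,2)]
  WK@(2,2): attacks (2,3) (2,1) (3,2) (1,2) (3,3) (3,1) (1,3) (1,1)
  WK@(3,0): attacks (3,1) (4,0) (2,0) (4,1) (2,1)
Union (19 distinct): (0,1) (0,2) (0,3) (0,4) (0,5) (1,0) (1,1) (1,2) (1,3) (2,0) (2,1) (2,2) (2,3) (3,0) (3,1) (3,2) (3,3) (4,0) (4,1)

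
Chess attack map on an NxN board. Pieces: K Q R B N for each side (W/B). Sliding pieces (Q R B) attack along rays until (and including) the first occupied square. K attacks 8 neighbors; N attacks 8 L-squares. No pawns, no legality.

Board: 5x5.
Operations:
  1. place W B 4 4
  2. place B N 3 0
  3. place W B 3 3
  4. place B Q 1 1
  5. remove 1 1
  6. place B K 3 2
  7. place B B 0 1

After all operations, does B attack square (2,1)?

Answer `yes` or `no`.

Answer: yes

Derivation:
Op 1: place WB@(4,4)
Op 2: place BN@(3,0)
Op 3: place WB@(3,3)
Op 4: place BQ@(1,1)
Op 5: remove (1,1)
Op 6: place BK@(3,2)
Op 7: place BB@(0,1)
Per-piece attacks for B:
  BB@(0,1): attacks (1,2) (2,3) (3,4) (1,0)
  BN@(3,0): attacks (4,2) (2,2) (1,1)
  BK@(3,2): attacks (3,3) (3,1) (4,2) (2,2) (4,3) (4,1) (2,3) (2,1)
B attacks (2,1): yes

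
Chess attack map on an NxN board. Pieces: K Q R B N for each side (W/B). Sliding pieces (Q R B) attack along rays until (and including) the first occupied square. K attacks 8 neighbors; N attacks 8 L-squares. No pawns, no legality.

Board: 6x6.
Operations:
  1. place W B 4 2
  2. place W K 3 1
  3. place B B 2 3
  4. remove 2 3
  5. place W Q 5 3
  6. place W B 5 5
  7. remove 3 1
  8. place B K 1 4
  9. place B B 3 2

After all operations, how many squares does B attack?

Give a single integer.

Answer: 15

Derivation:
Op 1: place WB@(4,2)
Op 2: place WK@(3,1)
Op 3: place BB@(2,3)
Op 4: remove (2,3)
Op 5: place WQ@(5,3)
Op 6: place WB@(5,5)
Op 7: remove (3,1)
Op 8: place BK@(1,4)
Op 9: place BB@(3,2)
Per-piece attacks for B:
  BK@(1,4): attacks (1,5) (1,3) (2,4) (0,4) (2,5) (2,3) (0,5) (0,3)
  BB@(3,2): attacks (4,3) (5,4) (4,1) (5,0) (2,3) (1,4) (2,1) (1,0) [ray(-1,1) blocked at (1,4)]
Union (15 distinct): (0,3) (0,4) (0,5) (1,0) (1,3) (1,4) (1,5) (2,1) (2,3) (2,4) (2,5) (4,1) (4,3) (5,0) (5,4)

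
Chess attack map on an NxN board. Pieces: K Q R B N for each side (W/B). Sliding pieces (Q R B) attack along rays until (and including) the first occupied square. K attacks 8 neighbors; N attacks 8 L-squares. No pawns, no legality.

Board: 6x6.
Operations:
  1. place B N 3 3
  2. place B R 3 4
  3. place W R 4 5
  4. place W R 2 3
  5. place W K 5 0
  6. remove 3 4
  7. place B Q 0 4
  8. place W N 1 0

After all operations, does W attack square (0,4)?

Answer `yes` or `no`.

Op 1: place BN@(3,3)
Op 2: place BR@(3,4)
Op 3: place WR@(4,5)
Op 4: place WR@(2,3)
Op 5: place WK@(5,0)
Op 6: remove (3,4)
Op 7: place BQ@(0,4)
Op 8: place WN@(1,0)
Per-piece attacks for W:
  WN@(1,0): attacks (2,2) (3,1) (0,2)
  WR@(2,3): attacks (2,4) (2,5) (2,2) (2,1) (2,0) (3,3) (1,3) (0,3) [ray(1,0) blocked at (3,3)]
  WR@(4,5): attacks (4,4) (4,3) (4,2) (4,1) (4,0) (5,5) (3,5) (2,5) (1,5) (0,5)
  WK@(5,0): attacks (5,1) (4,0) (4,1)
W attacks (0,4): no

Answer: no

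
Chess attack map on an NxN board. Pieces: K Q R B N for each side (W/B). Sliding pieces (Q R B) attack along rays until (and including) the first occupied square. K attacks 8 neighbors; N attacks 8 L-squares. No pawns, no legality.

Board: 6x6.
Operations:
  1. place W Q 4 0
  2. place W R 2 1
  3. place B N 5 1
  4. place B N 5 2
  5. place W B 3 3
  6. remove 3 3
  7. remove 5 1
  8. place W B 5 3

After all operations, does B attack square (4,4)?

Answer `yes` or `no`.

Answer: yes

Derivation:
Op 1: place WQ@(4,0)
Op 2: place WR@(2,1)
Op 3: place BN@(5,1)
Op 4: place BN@(5,2)
Op 5: place WB@(3,3)
Op 6: remove (3,3)
Op 7: remove (5,1)
Op 8: place WB@(5,3)
Per-piece attacks for B:
  BN@(5,2): attacks (4,4) (3,3) (4,0) (3,1)
B attacks (4,4): yes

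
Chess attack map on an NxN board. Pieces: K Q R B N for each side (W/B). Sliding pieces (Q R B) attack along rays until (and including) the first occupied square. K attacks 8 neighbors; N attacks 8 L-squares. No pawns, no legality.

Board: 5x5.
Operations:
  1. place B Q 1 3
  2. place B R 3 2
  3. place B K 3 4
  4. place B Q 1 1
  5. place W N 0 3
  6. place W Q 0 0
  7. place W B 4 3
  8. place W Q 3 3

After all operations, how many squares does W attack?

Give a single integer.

Op 1: place BQ@(1,3)
Op 2: place BR@(3,2)
Op 3: place BK@(3,4)
Op 4: place BQ@(1,1)
Op 5: place WN@(0,3)
Op 6: place WQ@(0,0)
Op 7: place WB@(4,3)
Op 8: place WQ@(3,3)
Per-piece attacks for W:
  WQ@(0,0): attacks (0,1) (0,2) (0,3) (1,0) (2,0) (3,0) (4,0) (1,1) [ray(0,1) blocked at (0,3); ray(1,1) blocked at (1,1)]
  WN@(0,3): attacks (2,4) (1,1) (2,2)
  WQ@(3,3): attacks (3,4) (3,2) (4,3) (2,3) (1,3) (4,4) (4,2) (2,4) (2,2) (1,1) [ray(0,1) blocked at (3,4); ray(0,-1) blocked at (3,2); ray(1,0) blocked at (4,3); ray(-1,0) blocked at (1,3); ray(-1,-1) blocked at (1,1)]
  WB@(4,3): attacks (3,4) (3,2) [ray(-1,1) blocked at (3,4); ray(-1,-1) blocked at (3,2)]
Union (17 distinct): (0,1) (0,2) (0,3) (1,0) (1,1) (1,3) (2,0) (2,2) (2,3) (2,4) (3,0) (3,2) (3,4) (4,0) (4,2) (4,3) (4,4)

Answer: 17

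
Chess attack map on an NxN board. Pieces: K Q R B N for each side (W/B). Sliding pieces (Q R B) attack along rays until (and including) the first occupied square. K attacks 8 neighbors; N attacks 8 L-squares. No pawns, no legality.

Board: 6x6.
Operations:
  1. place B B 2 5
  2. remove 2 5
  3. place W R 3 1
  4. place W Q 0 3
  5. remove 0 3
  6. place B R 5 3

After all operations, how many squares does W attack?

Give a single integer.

Answer: 10

Derivation:
Op 1: place BB@(2,5)
Op 2: remove (2,5)
Op 3: place WR@(3,1)
Op 4: place WQ@(0,3)
Op 5: remove (0,3)
Op 6: place BR@(5,3)
Per-piece attacks for W:
  WR@(3,1): attacks (3,2) (3,3) (3,4) (3,5) (3,0) (4,1) (5,1) (2,1) (1,1) (0,1)
Union (10 distinct): (0,1) (1,1) (2,1) (3,0) (3,2) (3,3) (3,4) (3,5) (4,1) (5,1)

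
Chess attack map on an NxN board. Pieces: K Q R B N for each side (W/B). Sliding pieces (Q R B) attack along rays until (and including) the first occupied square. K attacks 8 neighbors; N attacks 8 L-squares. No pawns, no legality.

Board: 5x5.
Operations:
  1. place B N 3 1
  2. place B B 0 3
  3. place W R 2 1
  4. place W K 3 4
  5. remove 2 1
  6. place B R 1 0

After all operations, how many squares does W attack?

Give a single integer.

Answer: 5

Derivation:
Op 1: place BN@(3,1)
Op 2: place BB@(0,3)
Op 3: place WR@(2,1)
Op 4: place WK@(3,4)
Op 5: remove (2,1)
Op 6: place BR@(1,0)
Per-piece attacks for W:
  WK@(3,4): attacks (3,3) (4,4) (2,4) (4,3) (2,3)
Union (5 distinct): (2,3) (2,4) (3,3) (4,3) (4,4)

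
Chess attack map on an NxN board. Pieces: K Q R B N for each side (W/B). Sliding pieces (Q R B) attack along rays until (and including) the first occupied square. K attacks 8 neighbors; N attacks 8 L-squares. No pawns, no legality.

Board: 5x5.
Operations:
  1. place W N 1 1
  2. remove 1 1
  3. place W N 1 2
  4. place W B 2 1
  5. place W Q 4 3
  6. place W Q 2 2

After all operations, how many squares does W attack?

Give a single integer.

Answer: 21

Derivation:
Op 1: place WN@(1,1)
Op 2: remove (1,1)
Op 3: place WN@(1,2)
Op 4: place WB@(2,1)
Op 5: place WQ@(4,3)
Op 6: place WQ@(2,2)
Per-piece attacks for W:
  WN@(1,2): attacks (2,4) (3,3) (0,4) (2,0) (3,1) (0,0)
  WB@(2,1): attacks (3,2) (4,3) (3,0) (1,2) (1,0) [ray(1,1) blocked at (4,3); ray(-1,1) blocked at (1,2)]
  WQ@(2,2): attacks (2,3) (2,4) (2,1) (3,2) (4,2) (1,2) (3,3) (4,4) (3,1) (4,0) (1,3) (0,4) (1,1) (0,0) [ray(0,-1) blocked at (2,1); ray(-1,0) blocked at (1,2)]
  WQ@(4,3): attacks (4,4) (4,2) (4,1) (4,0) (3,3) (2,3) (1,3) (0,3) (3,4) (3,2) (2,1) [ray(-1,-1) blocked at (2,1)]
Union (21 distinct): (0,0) (0,3) (0,4) (1,0) (1,1) (1,2) (1,3) (2,0) (2,1) (2,3) (2,4) (3,0) (3,1) (3,2) (3,3) (3,4) (4,0) (4,1) (4,2) (4,3) (4,4)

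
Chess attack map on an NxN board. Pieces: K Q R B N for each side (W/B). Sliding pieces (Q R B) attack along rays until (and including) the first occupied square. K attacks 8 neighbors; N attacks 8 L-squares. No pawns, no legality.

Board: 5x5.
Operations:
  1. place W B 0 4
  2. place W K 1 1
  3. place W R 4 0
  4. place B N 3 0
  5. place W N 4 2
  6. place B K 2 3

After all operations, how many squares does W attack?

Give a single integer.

Op 1: place WB@(0,4)
Op 2: place WK@(1,1)
Op 3: place WR@(4,0)
Op 4: place BN@(3,0)
Op 5: place WN@(4,2)
Op 6: place BK@(2,3)
Per-piece attacks for W:
  WB@(0,4): attacks (1,3) (2,2) (3,1) (4,0) [ray(1,-1) blocked at (4,0)]
  WK@(1,1): attacks (1,2) (1,0) (2,1) (0,1) (2,2) (2,0) (0,2) (0,0)
  WR@(4,0): attacks (4,1) (4,2) (3,0) [ray(0,1) blocked at (4,2); ray(-1,0) blocked at (3,0)]
  WN@(4,2): attacks (3,4) (2,3) (3,0) (2,1)
Union (16 distinct): (0,0) (0,1) (0,2) (1,0) (1,2) (1,3) (2,0) (2,1) (2,2) (2,3) (3,0) (3,1) (3,4) (4,0) (4,1) (4,2)

Answer: 16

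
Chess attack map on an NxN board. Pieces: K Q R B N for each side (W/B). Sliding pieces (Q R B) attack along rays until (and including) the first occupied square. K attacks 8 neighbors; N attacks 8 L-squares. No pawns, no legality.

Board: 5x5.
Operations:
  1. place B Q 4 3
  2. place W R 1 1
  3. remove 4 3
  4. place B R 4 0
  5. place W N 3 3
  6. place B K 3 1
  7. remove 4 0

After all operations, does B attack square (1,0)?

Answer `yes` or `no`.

Op 1: place BQ@(4,3)
Op 2: place WR@(1,1)
Op 3: remove (4,3)
Op 4: place BR@(4,0)
Op 5: place WN@(3,3)
Op 6: place BK@(3,1)
Op 7: remove (4,0)
Per-piece attacks for B:
  BK@(3,1): attacks (3,2) (3,0) (4,1) (2,1) (4,2) (4,0) (2,2) (2,0)
B attacks (1,0): no

Answer: no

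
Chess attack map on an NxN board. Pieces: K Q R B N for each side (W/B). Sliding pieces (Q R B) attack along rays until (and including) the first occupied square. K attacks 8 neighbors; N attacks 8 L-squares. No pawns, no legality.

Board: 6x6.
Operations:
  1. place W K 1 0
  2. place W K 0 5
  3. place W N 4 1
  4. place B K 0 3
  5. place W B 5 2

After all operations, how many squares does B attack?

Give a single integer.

Op 1: place WK@(1,0)
Op 2: place WK@(0,5)
Op 3: place WN@(4,1)
Op 4: place BK@(0,3)
Op 5: place WB@(5,2)
Per-piece attacks for B:
  BK@(0,3): attacks (0,4) (0,2) (1,3) (1,4) (1,2)
Union (5 distinct): (0,2) (0,4) (1,2) (1,3) (1,4)

Answer: 5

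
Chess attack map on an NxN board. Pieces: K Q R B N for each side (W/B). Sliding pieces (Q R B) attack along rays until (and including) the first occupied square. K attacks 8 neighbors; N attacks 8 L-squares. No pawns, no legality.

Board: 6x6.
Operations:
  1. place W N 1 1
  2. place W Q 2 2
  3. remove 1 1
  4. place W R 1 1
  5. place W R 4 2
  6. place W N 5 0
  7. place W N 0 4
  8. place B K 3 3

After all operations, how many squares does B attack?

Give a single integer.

Answer: 8

Derivation:
Op 1: place WN@(1,1)
Op 2: place WQ@(2,2)
Op 3: remove (1,1)
Op 4: place WR@(1,1)
Op 5: place WR@(4,2)
Op 6: place WN@(5,0)
Op 7: place WN@(0,4)
Op 8: place BK@(3,3)
Per-piece attacks for B:
  BK@(3,3): attacks (3,4) (3,2) (4,3) (2,3) (4,4) (4,2) (2,4) (2,2)
Union (8 distinct): (2,2) (2,3) (2,4) (3,2) (3,4) (4,2) (4,3) (4,4)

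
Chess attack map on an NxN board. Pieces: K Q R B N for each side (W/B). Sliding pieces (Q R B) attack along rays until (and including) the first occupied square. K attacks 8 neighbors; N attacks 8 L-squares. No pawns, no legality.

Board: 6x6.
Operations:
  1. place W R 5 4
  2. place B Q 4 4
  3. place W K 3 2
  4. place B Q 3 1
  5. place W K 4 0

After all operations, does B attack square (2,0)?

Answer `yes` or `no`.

Op 1: place WR@(5,4)
Op 2: place BQ@(4,4)
Op 3: place WK@(3,2)
Op 4: place BQ@(3,1)
Op 5: place WK@(4,0)
Per-piece attacks for B:
  BQ@(3,1): attacks (3,2) (3,0) (4,1) (5,1) (2,1) (1,1) (0,1) (4,2) (5,3) (4,0) (2,2) (1,3) (0,4) (2,0) [ray(0,1) blocked at (3,2); ray(1,-1) blocked at (4,0)]
  BQ@(4,4): attacks (4,5) (4,3) (4,2) (4,1) (4,0) (5,4) (3,4) (2,4) (1,4) (0,4) (5,5) (5,3) (3,5) (3,3) (2,2) (1,1) (0,0) [ray(0,-1) blocked at (4,0); ray(1,0) blocked at (5,4)]
B attacks (2,0): yes

Answer: yes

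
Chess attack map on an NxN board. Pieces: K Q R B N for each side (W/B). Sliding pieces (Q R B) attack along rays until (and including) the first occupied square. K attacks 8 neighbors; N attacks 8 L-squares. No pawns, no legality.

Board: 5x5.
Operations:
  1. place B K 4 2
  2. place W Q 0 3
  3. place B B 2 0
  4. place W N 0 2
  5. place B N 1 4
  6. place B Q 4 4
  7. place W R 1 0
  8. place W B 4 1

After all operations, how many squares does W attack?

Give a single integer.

Op 1: place BK@(4,2)
Op 2: place WQ@(0,3)
Op 3: place BB@(2,0)
Op 4: place WN@(0,2)
Op 5: place BN@(1,4)
Op 6: place BQ@(4,4)
Op 7: place WR@(1,0)
Op 8: place WB@(4,1)
Per-piece attacks for W:
  WN@(0,2): attacks (1,4) (2,3) (1,0) (2,1)
  WQ@(0,3): attacks (0,4) (0,2) (1,3) (2,3) (3,3) (4,3) (1,4) (1,2) (2,1) (3,0) [ray(0,-1) blocked at (0,2); ray(1,1) blocked at (1,4)]
  WR@(1,0): attacks (1,1) (1,2) (1,3) (1,4) (2,0) (0,0) [ray(0,1) blocked at (1,4); ray(1,0) blocked at (2,0)]
  WB@(4,1): attacks (3,2) (2,3) (1,4) (3,0) [ray(-1,1) blocked at (1,4)]
Union (15 distinct): (0,0) (0,2) (0,4) (1,0) (1,1) (1,2) (1,3) (1,4) (2,0) (2,1) (2,3) (3,0) (3,2) (3,3) (4,3)

Answer: 15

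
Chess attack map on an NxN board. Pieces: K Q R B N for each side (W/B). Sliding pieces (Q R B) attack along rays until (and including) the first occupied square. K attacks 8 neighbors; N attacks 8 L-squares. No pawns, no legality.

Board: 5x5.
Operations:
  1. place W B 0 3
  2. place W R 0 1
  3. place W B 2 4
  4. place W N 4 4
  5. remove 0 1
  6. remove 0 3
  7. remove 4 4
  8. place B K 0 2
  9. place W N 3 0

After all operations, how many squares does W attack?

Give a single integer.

Answer: 6

Derivation:
Op 1: place WB@(0,3)
Op 2: place WR@(0,1)
Op 3: place WB@(2,4)
Op 4: place WN@(4,4)
Op 5: remove (0,1)
Op 6: remove (0,3)
Op 7: remove (4,4)
Op 8: place BK@(0,2)
Op 9: place WN@(3,0)
Per-piece attacks for W:
  WB@(2,4): attacks (3,3) (4,2) (1,3) (0,2) [ray(-1,-1) blocked at (0,2)]
  WN@(3,0): attacks (4,2) (2,2) (1,1)
Union (6 distinct): (0,2) (1,1) (1,3) (2,2) (3,3) (4,2)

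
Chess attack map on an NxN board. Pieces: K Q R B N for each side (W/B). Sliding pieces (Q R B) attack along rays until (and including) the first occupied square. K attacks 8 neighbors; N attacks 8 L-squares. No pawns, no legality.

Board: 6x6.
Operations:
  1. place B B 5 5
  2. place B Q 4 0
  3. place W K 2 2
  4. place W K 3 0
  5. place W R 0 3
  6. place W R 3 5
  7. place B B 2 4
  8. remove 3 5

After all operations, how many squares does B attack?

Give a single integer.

Op 1: place BB@(5,5)
Op 2: place BQ@(4,0)
Op 3: place WK@(2,2)
Op 4: place WK@(3,0)
Op 5: place WR@(0,3)
Op 6: place WR@(3,5)
Op 7: place BB@(2,4)
Op 8: remove (3,5)
Per-piece attacks for B:
  BB@(2,4): attacks (3,5) (3,3) (4,2) (5,1) (1,5) (1,3) (0,2)
  BQ@(4,0): attacks (4,1) (4,2) (4,3) (4,4) (4,5) (5,0) (3,0) (5,1) (3,1) (2,2) [ray(-1,0) blocked at (3,0); ray(-1,1) blocked at (2,2)]
  BB@(5,5): attacks (4,4) (3,3) (2,2) [ray(-1,-1) blocked at (2,2)]
Union (15 distinct): (0,2) (1,3) (1,5) (2,2) (3,0) (3,1) (3,3) (3,5) (4,1) (4,2) (4,3) (4,4) (4,5) (5,0) (5,1)

Answer: 15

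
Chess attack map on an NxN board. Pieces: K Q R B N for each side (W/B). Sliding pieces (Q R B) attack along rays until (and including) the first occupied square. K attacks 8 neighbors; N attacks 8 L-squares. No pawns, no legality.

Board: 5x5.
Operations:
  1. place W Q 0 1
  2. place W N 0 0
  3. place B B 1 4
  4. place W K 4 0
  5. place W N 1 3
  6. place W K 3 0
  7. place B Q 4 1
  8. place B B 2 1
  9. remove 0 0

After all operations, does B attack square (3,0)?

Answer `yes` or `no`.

Op 1: place WQ@(0,1)
Op 2: place WN@(0,0)
Op 3: place BB@(1,4)
Op 4: place WK@(4,0)
Op 5: place WN@(1,3)
Op 6: place WK@(3,0)
Op 7: place BQ@(4,1)
Op 8: place BB@(2,1)
Op 9: remove (0,0)
Per-piece attacks for B:
  BB@(1,4): attacks (2,3) (3,2) (4,1) (0,3) [ray(1,-1) blocked at (4,1)]
  BB@(2,1): attacks (3,2) (4,3) (3,0) (1,2) (0,3) (1,0) [ray(1,-1) blocked at (3,0)]
  BQ@(4,1): attacks (4,2) (4,3) (4,4) (4,0) (3,1) (2,1) (3,2) (2,3) (1,4) (3,0) [ray(0,-1) blocked at (4,0); ray(-1,0) blocked at (2,1); ray(-1,1) blocked at (1,4); ray(-1,-1) blocked at (3,0)]
B attacks (3,0): yes

Answer: yes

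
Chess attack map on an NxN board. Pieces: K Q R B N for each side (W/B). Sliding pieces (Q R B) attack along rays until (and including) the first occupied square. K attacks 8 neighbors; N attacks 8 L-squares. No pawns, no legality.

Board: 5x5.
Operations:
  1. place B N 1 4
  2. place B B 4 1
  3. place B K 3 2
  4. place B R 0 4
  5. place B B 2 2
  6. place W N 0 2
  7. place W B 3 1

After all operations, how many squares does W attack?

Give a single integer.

Answer: 8

Derivation:
Op 1: place BN@(1,4)
Op 2: place BB@(4,1)
Op 3: place BK@(3,2)
Op 4: place BR@(0,4)
Op 5: place BB@(2,2)
Op 6: place WN@(0,2)
Op 7: place WB@(3,1)
Per-piece attacks for W:
  WN@(0,2): attacks (1,4) (2,3) (1,0) (2,1)
  WB@(3,1): attacks (4,2) (4,0) (2,2) (2,0) [ray(-1,1) blocked at (2,2)]
Union (8 distinct): (1,0) (1,4) (2,0) (2,1) (2,2) (2,3) (4,0) (4,2)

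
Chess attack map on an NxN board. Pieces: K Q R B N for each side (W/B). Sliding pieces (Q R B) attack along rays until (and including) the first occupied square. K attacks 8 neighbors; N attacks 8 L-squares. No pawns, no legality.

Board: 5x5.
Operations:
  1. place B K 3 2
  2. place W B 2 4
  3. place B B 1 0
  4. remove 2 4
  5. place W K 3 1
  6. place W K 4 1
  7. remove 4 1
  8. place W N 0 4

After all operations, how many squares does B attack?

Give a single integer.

Answer: 10

Derivation:
Op 1: place BK@(3,2)
Op 2: place WB@(2,4)
Op 3: place BB@(1,0)
Op 4: remove (2,4)
Op 5: place WK@(3,1)
Op 6: place WK@(4,1)
Op 7: remove (4,1)
Op 8: place WN@(0,4)
Per-piece attacks for B:
  BB@(1,0): attacks (2,1) (3,2) (0,1) [ray(1,1) blocked at (3,2)]
  BK@(3,2): attacks (3,3) (3,1) (4,2) (2,2) (4,3) (4,1) (2,3) (2,1)
Union (10 distinct): (0,1) (2,1) (2,2) (2,3) (3,1) (3,2) (3,3) (4,1) (4,2) (4,3)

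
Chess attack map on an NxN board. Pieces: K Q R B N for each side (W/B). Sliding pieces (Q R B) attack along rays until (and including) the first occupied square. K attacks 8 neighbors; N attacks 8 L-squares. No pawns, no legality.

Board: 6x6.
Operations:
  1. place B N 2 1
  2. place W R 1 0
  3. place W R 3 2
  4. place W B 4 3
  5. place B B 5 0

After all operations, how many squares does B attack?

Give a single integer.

Answer: 8

Derivation:
Op 1: place BN@(2,1)
Op 2: place WR@(1,0)
Op 3: place WR@(3,2)
Op 4: place WB@(4,3)
Op 5: place BB@(5,0)
Per-piece attacks for B:
  BN@(2,1): attacks (3,3) (4,2) (1,3) (0,2) (4,0) (0,0)
  BB@(5,0): attacks (4,1) (3,2) [ray(-1,1) blocked at (3,2)]
Union (8 distinct): (0,0) (0,2) (1,3) (3,2) (3,3) (4,0) (4,1) (4,2)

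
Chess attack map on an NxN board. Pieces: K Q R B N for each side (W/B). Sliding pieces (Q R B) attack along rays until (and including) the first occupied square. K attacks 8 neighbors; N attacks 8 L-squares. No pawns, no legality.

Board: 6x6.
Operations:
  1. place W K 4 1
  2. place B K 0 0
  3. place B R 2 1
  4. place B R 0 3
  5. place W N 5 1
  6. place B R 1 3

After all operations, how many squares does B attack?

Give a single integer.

Op 1: place WK@(4,1)
Op 2: place BK@(0,0)
Op 3: place BR@(2,1)
Op 4: place BR@(0,3)
Op 5: place WN@(5,1)
Op 6: place BR@(1,3)
Per-piece attacks for B:
  BK@(0,0): attacks (0,1) (1,0) (1,1)
  BR@(0,3): attacks (0,4) (0,5) (0,2) (0,1) (0,0) (1,3) [ray(0,-1) blocked at (0,0); ray(1,0) blocked at (1,3)]
  BR@(1,3): attacks (1,4) (1,5) (1,2) (1,1) (1,0) (2,3) (3,3) (4,3) (5,3) (0,3) [ray(-1,0) blocked at (0,3)]
  BR@(2,1): attacks (2,2) (2,3) (2,4) (2,5) (2,0) (3,1) (4,1) (1,1) (0,1) [ray(1,0) blocked at (4,1)]
Union (22 distinct): (0,0) (0,1) (0,2) (0,3) (0,4) (0,5) (1,0) (1,1) (1,2) (1,3) (1,4) (1,5) (2,0) (2,2) (2,3) (2,4) (2,5) (3,1) (3,3) (4,1) (4,3) (5,3)

Answer: 22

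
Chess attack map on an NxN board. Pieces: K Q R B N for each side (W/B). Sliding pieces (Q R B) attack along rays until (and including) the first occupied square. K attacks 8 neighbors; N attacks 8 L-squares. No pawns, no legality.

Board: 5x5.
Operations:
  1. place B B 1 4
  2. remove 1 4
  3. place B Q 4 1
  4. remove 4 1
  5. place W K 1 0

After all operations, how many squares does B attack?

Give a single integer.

Answer: 0

Derivation:
Op 1: place BB@(1,4)
Op 2: remove (1,4)
Op 3: place BQ@(4,1)
Op 4: remove (4,1)
Op 5: place WK@(1,0)
Per-piece attacks for B:
Union (0 distinct): (none)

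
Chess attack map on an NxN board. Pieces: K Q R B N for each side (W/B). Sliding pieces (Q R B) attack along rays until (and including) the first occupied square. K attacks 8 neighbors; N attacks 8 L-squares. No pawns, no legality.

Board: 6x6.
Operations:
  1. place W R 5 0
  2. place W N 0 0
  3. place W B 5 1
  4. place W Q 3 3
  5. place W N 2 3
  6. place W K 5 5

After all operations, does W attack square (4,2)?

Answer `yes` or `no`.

Answer: yes

Derivation:
Op 1: place WR@(5,0)
Op 2: place WN@(0,0)
Op 3: place WB@(5,1)
Op 4: place WQ@(3,3)
Op 5: place WN@(2,3)
Op 6: place WK@(5,5)
Per-piece attacks for W:
  WN@(0,0): attacks (1,2) (2,1)
  WN@(2,3): attacks (3,5) (4,4) (1,5) (0,4) (3,1) (4,2) (1,1) (0,2)
  WQ@(3,3): attacks (3,4) (3,5) (3,2) (3,1) (3,0) (4,3) (5,3) (2,3) (4,4) (5,5) (4,2) (5,1) (2,4) (1,5) (2,2) (1,1) (0,0) [ray(-1,0) blocked at (2,3); ray(1,1) blocked at (5,5); ray(1,-1) blocked at (5,1); ray(-1,-1) blocked at (0,0)]
  WR@(5,0): attacks (5,1) (4,0) (3,0) (2,0) (1,0) (0,0) [ray(0,1) blocked at (5,1); ray(-1,0) blocked at (0,0)]
  WB@(5,1): attacks (4,2) (3,3) (4,0) [ray(-1,1) blocked at (3,3)]
  WK@(5,5): attacks (5,4) (4,5) (4,4)
W attacks (4,2): yes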